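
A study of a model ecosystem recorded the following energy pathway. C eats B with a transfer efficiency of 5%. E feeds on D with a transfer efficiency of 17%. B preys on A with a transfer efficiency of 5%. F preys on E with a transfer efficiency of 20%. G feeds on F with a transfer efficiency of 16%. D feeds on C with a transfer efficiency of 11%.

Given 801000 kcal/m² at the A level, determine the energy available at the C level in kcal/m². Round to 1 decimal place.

B: 801000 × 0.05 = 40050 kcal/m²
C: 40050 × 0.05 = 2002.5 kcal/m²

2002.5 kcal/m²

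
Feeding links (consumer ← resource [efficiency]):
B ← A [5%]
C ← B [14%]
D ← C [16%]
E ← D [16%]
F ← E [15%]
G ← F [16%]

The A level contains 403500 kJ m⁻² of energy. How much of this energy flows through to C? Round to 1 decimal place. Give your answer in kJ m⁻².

B: 403500 × 0.05 = 20175 kJ m⁻²
C: 20175 × 0.14 = 2824.5 kJ m⁻²

2824.5 kJ m⁻²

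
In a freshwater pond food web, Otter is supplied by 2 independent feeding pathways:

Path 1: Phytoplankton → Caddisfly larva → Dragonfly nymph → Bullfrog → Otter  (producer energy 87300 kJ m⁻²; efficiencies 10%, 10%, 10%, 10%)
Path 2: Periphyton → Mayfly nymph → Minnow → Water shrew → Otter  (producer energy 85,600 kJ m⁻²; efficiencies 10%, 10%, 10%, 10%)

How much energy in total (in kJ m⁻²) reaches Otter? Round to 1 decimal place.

Path 1: 87300 × 0.1 × 0.1 × 0.1 × 0.1 = 8.73 kJ m⁻²
Path 2: 85600 × 0.1 × 0.1 × 0.1 × 0.1 = 8.56 kJ m⁻²
Total at Otter: 8.73 + 8.56 = 17.29 kJ m⁻²

17.3 kJ m⁻²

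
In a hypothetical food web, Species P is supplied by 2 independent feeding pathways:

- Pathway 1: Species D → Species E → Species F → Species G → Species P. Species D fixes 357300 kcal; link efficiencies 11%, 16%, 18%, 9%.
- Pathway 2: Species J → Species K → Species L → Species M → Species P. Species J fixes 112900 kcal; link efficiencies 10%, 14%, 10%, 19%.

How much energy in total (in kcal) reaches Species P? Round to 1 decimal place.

131.9 kcal

Pathway 1: 357300 × 0.11 × 0.16 × 0.18 × 0.09 = 101.873376 kcal
Pathway 2: 112900 × 0.1 × 0.14 × 0.1 × 0.19 = 30.0314 kcal
Total at Species P: 101.873376 + 30.0314 = 131.904776 kcal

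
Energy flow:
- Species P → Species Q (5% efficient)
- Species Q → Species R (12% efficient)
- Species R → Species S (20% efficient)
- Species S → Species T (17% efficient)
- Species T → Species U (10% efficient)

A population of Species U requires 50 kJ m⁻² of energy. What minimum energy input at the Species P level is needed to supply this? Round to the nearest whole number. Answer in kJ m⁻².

2450980 kJ m⁻²

Cumulative transfer efficiency: 0.05 × 0.12 × 0.2 × 0.17 × 0.1 = 0.0000204
Species P energy = 50 / 0.0000204 = 2450980 kJ m⁻²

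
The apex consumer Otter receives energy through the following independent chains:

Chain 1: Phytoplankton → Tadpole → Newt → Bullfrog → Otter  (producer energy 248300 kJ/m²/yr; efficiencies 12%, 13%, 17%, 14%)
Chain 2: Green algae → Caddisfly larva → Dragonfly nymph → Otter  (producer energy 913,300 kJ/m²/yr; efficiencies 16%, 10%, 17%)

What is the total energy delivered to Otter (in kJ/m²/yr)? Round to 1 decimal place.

Chain 1: 248300 × 0.12 × 0.13 × 0.17 × 0.14 = 92.188824 kJ/m²/yr
Chain 2: 913300 × 0.16 × 0.1 × 0.17 = 2484.176 kJ/m²/yr
Total at Otter: 92.188824 + 2484.176 = 2576.364824 kJ/m²/yr

2576.4 kJ/m²/yr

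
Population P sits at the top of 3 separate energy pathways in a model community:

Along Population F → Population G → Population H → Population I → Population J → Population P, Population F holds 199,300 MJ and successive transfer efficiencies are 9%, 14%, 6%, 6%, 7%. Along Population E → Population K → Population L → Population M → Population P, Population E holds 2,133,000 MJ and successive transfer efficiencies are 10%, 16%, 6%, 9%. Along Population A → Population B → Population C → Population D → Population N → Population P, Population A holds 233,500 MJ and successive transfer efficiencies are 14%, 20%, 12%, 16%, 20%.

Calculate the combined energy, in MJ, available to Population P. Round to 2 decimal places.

210.03 MJ

Via Population F: 199300 × 0.09 × 0.14 × 0.06 × 0.06 × 0.07 = 0.63281736 MJ
Via Population E: 2133000 × 0.1 × 0.16 × 0.06 × 0.09 = 184.2912 MJ
Via Population A: 233500 × 0.14 × 0.2 × 0.12 × 0.16 × 0.2 = 25.10592 MJ
Total at Population P: 0.63281736 + 184.2912 + 25.10592 = 210.02993736 MJ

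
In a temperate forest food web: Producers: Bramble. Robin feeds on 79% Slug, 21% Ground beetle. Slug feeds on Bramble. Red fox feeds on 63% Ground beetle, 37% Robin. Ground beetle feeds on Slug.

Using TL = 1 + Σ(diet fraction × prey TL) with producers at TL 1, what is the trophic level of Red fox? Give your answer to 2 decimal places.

4.08

Slug: 1 + 1 = 2
Ground beetle: 1 + 2 = 3
Robin: 1 + (0.79×2 + 0.21×3) = 3.21
Red fox: 1 + (0.63×3 + 0.37×3.21) = 4.0777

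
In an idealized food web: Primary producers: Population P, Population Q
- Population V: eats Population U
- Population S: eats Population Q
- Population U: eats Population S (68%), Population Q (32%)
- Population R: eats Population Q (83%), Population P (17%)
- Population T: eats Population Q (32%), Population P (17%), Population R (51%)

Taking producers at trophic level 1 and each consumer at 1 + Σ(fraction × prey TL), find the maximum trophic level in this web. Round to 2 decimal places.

Population R: 1 + (0.83×1 + 0.17×1) = 2
Population S: 1 + 1 = 2
Population T: 1 + (0.32×1 + 0.17×1 + 0.51×2) = 2.51
Population U: 1 + (0.68×2 + 0.32×1) = 2.68
Population V: 1 + 2.68 = 3.68

3.68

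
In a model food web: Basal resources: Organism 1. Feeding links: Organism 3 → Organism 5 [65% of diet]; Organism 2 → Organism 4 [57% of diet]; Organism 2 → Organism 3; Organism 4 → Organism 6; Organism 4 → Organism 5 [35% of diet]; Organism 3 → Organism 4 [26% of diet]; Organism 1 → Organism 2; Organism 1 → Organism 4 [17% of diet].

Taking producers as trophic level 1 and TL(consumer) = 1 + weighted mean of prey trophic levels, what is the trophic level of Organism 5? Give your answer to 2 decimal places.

4.03

Organism 2: 1 + 1 = 2
Organism 3: 1 + 2 = 3
Organism 4: 1 + (0.17×1 + 0.26×3 + 0.57×2) = 3.09
Organism 5: 1 + (0.35×3.09 + 0.65×3) = 4.0315
Organism 6: 1 + 3.09 = 4.09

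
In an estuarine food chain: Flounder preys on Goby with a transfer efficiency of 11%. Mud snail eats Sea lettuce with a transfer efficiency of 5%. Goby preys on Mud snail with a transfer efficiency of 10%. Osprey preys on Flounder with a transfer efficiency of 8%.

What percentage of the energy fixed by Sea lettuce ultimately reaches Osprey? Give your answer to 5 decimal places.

Product of link efficiencies: 0.05 × 0.1 × 0.11 × 0.08 = 0.000044
As a percentage: 0.000044 × 100 = 0.00440%

0.00440%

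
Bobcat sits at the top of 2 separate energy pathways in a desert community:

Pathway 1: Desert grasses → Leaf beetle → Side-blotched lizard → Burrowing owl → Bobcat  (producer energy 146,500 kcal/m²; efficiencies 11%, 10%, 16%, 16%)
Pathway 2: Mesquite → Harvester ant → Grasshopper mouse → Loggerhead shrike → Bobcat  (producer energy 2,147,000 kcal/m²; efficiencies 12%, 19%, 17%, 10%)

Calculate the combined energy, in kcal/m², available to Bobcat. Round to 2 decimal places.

873.43 kcal/m²

Pathway 1: 146500 × 0.11 × 0.1 × 0.16 × 0.16 = 41.2544 kcal/m²
Pathway 2: 2147000 × 0.12 × 0.19 × 0.17 × 0.1 = 832.1772 kcal/m²
Total at Bobcat: 41.2544 + 832.1772 = 873.4316 kcal/m²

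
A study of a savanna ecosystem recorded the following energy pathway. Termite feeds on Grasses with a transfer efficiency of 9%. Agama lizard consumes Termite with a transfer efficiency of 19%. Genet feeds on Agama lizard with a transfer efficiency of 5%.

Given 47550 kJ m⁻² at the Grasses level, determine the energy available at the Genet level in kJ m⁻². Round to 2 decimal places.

Termite: 47550 × 0.09 = 4279.5 kJ m⁻²
Agama lizard: 4279.5 × 0.19 = 813.105 kJ m⁻²
Genet: 813.105 × 0.05 = 40.65525 kJ m⁻²

40.66 kJ m⁻²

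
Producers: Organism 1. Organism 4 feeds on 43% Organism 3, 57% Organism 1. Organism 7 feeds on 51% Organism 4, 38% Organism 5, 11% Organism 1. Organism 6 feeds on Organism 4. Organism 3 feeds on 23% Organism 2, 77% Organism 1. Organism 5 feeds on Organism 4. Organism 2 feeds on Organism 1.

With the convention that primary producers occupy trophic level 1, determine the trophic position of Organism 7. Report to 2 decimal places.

3.74

Organism 2: 1 + 1 = 2
Organism 3: 1 + (0.23×2 + 0.77×1) = 2.23
Organism 4: 1 + (0.43×2.23 + 0.57×1) = 2.5289
Organism 5: 1 + 2.5289 = 3.5289
Organism 6: 1 + 2.5289 = 3.5289
Organism 7: 1 + (0.51×2.5289 + 0.38×3.5289 + 0.11×1) = 3.740721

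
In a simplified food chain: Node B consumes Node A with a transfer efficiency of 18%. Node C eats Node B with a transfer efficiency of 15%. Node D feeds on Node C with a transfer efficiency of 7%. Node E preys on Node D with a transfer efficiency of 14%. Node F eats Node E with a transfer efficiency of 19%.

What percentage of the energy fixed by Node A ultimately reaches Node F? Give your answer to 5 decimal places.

0.00503%

Product of link efficiencies: 0.18 × 0.15 × 0.07 × 0.14 × 0.19 = 0.000050274
As a percentage: 0.000050274 × 100 = 0.00503%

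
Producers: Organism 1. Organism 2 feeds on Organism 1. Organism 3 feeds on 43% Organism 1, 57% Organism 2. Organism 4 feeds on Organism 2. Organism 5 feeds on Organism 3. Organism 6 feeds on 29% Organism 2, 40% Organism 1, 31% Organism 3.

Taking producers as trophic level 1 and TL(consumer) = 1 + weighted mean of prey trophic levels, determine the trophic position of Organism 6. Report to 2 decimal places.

Organism 2: 1 + 1 = 2
Organism 3: 1 + (0.43×1 + 0.57×2) = 2.57
Organism 4: 1 + 2 = 3
Organism 5: 1 + 2.57 = 3.57
Organism 6: 1 + (0.29×2 + 0.4×1 + 0.31×2.57) = 2.7767

2.78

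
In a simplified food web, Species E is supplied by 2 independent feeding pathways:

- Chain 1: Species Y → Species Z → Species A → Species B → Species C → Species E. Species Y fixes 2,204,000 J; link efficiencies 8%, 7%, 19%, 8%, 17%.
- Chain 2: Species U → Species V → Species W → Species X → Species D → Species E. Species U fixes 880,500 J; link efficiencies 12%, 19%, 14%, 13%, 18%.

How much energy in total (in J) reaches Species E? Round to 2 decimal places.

97.66 J

Chain 1: 2204000 × 0.08 × 0.07 × 0.19 × 0.08 × 0.17 = 31.8927616 J
Chain 2: 880500 × 0.12 × 0.19 × 0.14 × 0.13 × 0.18 = 65.7670104 J
Total at Species E: 31.8927616 + 65.7670104 = 97.659772 J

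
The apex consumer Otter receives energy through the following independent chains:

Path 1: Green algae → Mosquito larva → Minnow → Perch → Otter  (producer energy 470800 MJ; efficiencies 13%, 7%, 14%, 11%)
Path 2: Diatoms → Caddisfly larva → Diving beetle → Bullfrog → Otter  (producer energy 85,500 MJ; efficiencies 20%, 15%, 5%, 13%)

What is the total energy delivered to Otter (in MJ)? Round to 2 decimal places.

82.65 MJ

Path 1: 470800 × 0.13 × 0.07 × 0.14 × 0.11 = 65.977912 MJ
Path 2: 85500 × 0.2 × 0.15 × 0.05 × 0.13 = 16.6725 MJ
Total at Otter: 65.977912 + 16.6725 = 82.650412 MJ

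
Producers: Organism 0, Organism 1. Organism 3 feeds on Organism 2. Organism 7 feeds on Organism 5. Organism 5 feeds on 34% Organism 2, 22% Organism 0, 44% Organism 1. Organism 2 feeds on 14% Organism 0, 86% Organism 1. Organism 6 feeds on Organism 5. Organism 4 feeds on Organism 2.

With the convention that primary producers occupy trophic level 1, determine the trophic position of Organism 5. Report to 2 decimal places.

2.34

Organism 2: 1 + (0.14×1 + 0.86×1) = 2
Organism 3: 1 + 2 = 3
Organism 4: 1 + 2 = 3
Organism 5: 1 + (0.34×2 + 0.22×1 + 0.44×1) = 2.34
Organism 6: 1 + 2.34 = 3.34
Organism 7: 1 + 2.34 = 3.34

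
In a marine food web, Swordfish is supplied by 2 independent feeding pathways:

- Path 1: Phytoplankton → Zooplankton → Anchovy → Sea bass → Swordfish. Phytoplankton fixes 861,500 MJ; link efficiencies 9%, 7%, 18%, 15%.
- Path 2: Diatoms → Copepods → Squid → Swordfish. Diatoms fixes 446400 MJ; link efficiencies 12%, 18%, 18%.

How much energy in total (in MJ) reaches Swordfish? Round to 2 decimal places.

Path 1: 861500 × 0.09 × 0.07 × 0.18 × 0.15 = 146.54115 MJ
Path 2: 446400 × 0.12 × 0.18 × 0.18 = 1735.6032 MJ
Total at Swordfish: 146.54115 + 1735.6032 = 1882.14435 MJ

1882.14 MJ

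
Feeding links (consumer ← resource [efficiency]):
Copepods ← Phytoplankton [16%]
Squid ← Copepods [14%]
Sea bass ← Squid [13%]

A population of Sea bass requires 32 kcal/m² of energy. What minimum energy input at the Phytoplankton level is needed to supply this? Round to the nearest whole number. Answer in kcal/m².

10989 kcal/m²

Cumulative transfer efficiency: 0.16 × 0.14 × 0.13 = 0.002912
Phytoplankton energy = 32 / 0.002912 = 10989 kcal/m²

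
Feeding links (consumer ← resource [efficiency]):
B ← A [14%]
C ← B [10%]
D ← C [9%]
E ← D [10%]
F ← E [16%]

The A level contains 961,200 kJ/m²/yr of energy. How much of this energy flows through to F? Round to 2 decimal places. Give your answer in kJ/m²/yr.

B: 961200 × 0.14 = 134568 kJ/m²/yr
C: 134568 × 0.1 = 13456.8 kJ/m²/yr
D: 13456.8 × 0.09 = 1211.112 kJ/m²/yr
E: 1211.112 × 0.1 = 121.1112 kJ/m²/yr
F: 121.1112 × 0.16 = 19.377792 kJ/m²/yr

19.38 kJ/m²/yr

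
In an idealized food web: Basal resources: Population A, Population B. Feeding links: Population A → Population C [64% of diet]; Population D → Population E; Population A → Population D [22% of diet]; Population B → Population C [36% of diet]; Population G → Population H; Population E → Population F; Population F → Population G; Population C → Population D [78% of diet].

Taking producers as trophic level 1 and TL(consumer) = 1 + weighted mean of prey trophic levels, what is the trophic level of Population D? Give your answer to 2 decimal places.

2.78

Population C: 1 + (0.36×1 + 0.64×1) = 2
Population D: 1 + (0.22×1 + 0.78×2) = 2.78
Population E: 1 + 2.78 = 3.78
Population F: 1 + 3.78 = 4.78
Population G: 1 + 4.78 = 5.78
Population H: 1 + 5.78 = 6.78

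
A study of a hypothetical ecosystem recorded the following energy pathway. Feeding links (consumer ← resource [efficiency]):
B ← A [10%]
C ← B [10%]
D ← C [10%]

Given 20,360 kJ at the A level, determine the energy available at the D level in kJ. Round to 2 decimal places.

20.36 kJ

B: 20360 × 0.1 = 2036 kJ
C: 2036 × 0.1 = 203.6 kJ
D: 203.6 × 0.1 = 20.36 kJ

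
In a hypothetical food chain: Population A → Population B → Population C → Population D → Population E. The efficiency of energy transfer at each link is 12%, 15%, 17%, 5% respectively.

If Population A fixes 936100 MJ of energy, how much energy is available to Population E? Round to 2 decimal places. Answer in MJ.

Population B: 936100 × 0.12 = 112332 MJ
Population C: 112332 × 0.15 = 16849.8 MJ
Population D: 16849.8 × 0.17 = 2864.466 MJ
Population E: 2864.466 × 0.05 = 143.2233 MJ

143.22 MJ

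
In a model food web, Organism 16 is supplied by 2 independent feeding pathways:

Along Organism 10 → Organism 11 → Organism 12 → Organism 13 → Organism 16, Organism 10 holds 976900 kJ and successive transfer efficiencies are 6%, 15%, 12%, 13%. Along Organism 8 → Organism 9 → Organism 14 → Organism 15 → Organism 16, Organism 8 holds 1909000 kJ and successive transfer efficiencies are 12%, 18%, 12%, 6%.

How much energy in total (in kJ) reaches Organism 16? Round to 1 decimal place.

Via Organism 10: 976900 × 0.06 × 0.15 × 0.12 × 0.13 = 137.15676 kJ
Via Organism 8: 1909000 × 0.12 × 0.18 × 0.12 × 0.06 = 296.88768 kJ
Total at Organism 16: 137.15676 + 296.88768 = 434.04444 kJ

434.0 kJ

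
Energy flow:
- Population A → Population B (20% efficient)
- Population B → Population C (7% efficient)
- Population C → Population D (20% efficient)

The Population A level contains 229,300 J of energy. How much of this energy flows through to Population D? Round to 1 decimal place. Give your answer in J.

642.0 J

Population B: 229300 × 0.2 = 45860 J
Population C: 45860 × 0.07 = 3210.2 J
Population D: 3210.2 × 0.2 = 642.04 J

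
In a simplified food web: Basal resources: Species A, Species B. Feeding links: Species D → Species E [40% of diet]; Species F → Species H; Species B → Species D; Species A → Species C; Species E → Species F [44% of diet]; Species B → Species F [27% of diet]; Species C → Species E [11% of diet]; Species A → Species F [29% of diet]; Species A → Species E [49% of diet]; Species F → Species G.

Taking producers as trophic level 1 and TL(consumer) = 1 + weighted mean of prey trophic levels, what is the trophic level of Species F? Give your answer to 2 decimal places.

2.66

Species C: 1 + 1 = 2
Species D: 1 + 1 = 2
Species E: 1 + (0.4×2 + 0.49×1 + 0.11×2) = 2.51
Species F: 1 + (0.27×1 + 0.29×1 + 0.44×2.51) = 2.6644
Species G: 1 + 2.6644 = 3.6644
Species H: 1 + 2.6644 = 3.6644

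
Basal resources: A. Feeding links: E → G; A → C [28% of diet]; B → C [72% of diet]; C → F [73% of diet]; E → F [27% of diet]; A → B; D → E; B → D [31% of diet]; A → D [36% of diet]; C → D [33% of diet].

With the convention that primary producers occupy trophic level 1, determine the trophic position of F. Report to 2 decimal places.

4.03

B: 1 + 1 = 2
C: 1 + (0.72×2 + 0.28×1) = 2.72
D: 1 + (0.31×2 + 0.36×1 + 0.33×2.72) = 2.8776
E: 1 + 2.8776 = 3.8776
F: 1 + (0.73×2.72 + 0.27×3.8776) = 4.032552
G: 1 + 3.8776 = 4.8776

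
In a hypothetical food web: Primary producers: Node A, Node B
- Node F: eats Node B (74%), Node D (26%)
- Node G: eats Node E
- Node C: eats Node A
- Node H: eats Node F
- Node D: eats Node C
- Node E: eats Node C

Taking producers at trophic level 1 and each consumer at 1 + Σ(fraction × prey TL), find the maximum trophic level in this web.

Node C: 1 + 1 = 2
Node D: 1 + 2 = 3
Node E: 1 + 2 = 3
Node F: 1 + (0.74×1 + 0.26×3) = 2.52
Node G: 1 + 3 = 4
Node H: 1 + 2.52 = 3.52

4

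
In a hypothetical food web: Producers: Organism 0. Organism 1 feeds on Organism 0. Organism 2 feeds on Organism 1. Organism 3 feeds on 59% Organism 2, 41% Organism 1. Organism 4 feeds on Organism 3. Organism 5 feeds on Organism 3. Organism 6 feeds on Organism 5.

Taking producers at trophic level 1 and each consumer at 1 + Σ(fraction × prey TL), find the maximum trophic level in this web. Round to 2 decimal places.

Organism 1: 1 + 1 = 2
Organism 2: 1 + 2 = 3
Organism 3: 1 + (0.59×3 + 0.41×2) = 3.59
Organism 4: 1 + 3.59 = 4.59
Organism 5: 1 + 3.59 = 4.59
Organism 6: 1 + 4.59 = 5.59

5.59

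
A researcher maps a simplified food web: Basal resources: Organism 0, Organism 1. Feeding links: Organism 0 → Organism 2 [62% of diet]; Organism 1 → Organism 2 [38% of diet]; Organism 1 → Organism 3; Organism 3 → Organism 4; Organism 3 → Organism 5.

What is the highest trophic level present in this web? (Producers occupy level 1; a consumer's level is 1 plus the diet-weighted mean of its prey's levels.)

3

Organism 2: 1 + (0.62×1 + 0.38×1) = 2
Organism 3: 1 + 1 = 2
Organism 4: 1 + 2 = 3
Organism 5: 1 + 2 = 3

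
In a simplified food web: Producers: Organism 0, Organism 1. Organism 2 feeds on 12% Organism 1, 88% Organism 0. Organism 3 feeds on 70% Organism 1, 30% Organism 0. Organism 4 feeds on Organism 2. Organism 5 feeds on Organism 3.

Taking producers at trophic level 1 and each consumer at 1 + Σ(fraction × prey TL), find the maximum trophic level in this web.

Organism 2: 1 + (0.12×1 + 0.88×1) = 2
Organism 3: 1 + (0.7×1 + 0.3×1) = 2
Organism 4: 1 + 2 = 3
Organism 5: 1 + 2 = 3

3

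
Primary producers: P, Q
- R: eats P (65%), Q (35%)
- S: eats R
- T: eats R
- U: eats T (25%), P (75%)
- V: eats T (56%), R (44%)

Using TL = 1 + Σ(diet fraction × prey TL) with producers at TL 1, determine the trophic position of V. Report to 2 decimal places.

R: 1 + (0.65×1 + 0.35×1) = 2
S: 1 + 2 = 3
T: 1 + 2 = 3
U: 1 + (0.25×3 + 0.75×1) = 2.5
V: 1 + (0.56×3 + 0.44×2) = 3.56

3.56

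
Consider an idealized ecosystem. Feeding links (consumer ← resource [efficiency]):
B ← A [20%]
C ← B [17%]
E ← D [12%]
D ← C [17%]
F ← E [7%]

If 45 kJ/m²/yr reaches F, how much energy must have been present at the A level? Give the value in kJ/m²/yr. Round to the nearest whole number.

Cumulative transfer efficiency: 0.2 × 0.17 × 0.17 × 0.12 × 0.07 = 0.000048552
A energy = 45 / 0.000048552 = 926841 kJ/m²/yr

926841 kJ/m²/yr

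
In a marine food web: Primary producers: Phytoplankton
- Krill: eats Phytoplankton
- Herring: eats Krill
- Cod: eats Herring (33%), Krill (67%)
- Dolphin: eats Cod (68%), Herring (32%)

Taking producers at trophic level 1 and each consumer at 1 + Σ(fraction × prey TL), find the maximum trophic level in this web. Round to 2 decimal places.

Krill: 1 + 1 = 2
Herring: 1 + 2 = 3
Cod: 1 + (0.33×3 + 0.67×2) = 3.33
Dolphin: 1 + (0.68×3.33 + 0.32×3) = 4.2244

4.22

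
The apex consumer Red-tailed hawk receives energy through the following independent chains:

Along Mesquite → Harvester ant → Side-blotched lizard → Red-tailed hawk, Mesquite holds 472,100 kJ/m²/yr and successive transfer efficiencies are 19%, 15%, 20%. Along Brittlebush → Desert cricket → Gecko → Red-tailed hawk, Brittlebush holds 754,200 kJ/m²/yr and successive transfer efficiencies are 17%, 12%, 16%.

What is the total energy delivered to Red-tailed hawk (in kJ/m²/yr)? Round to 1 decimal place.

Via Mesquite: 472100 × 0.19 × 0.15 × 0.2 = 2690.97 kJ/m²/yr
Via Brittlebush: 754200 × 0.17 × 0.12 × 0.16 = 2461.7088 kJ/m²/yr
Total at Red-tailed hawk: 2690.97 + 2461.7088 = 5152.6788 kJ/m²/yr

5152.7 kJ/m²/yr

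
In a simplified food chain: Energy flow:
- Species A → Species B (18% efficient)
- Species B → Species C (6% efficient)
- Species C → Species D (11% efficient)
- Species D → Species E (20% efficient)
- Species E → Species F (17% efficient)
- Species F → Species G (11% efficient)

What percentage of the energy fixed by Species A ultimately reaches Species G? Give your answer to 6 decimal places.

Product of link efficiencies: 0.18 × 0.06 × 0.11 × 0.2 × 0.17 × 0.11 = 0.00000444312
As a percentage: 0.00000444312 × 100 = 0.000444%

0.000444%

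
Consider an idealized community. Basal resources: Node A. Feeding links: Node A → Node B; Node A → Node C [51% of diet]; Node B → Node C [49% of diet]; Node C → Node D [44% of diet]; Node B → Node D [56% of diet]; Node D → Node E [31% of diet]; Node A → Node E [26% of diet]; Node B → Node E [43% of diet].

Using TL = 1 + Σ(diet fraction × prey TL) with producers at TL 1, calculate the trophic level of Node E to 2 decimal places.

3.12

Node B: 1 + 1 = 2
Node C: 1 + (0.51×1 + 0.49×2) = 2.49
Node D: 1 + (0.44×2.49 + 0.56×2) = 3.2156
Node E: 1 + (0.31×3.2156 + 0.26×1 + 0.43×2) = 3.116836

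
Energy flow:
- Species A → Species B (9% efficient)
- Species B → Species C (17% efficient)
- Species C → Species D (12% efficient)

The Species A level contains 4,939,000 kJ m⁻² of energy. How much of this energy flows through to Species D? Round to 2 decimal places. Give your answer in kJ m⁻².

9068.00 kJ m⁻²

Species B: 4939000 × 0.09 = 444510 kJ m⁻²
Species C: 444510 × 0.17 = 75566.7 kJ m⁻²
Species D: 75566.7 × 0.12 = 9068.004 kJ m⁻²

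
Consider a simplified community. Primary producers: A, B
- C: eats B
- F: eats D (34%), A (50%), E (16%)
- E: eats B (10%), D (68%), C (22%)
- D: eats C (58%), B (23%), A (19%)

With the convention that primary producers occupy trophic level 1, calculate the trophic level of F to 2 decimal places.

C: 1 + 1 = 2
D: 1 + (0.58×2 + 0.23×1 + 0.19×1) = 2.58
E: 1 + (0.1×1 + 0.68×2.58 + 0.22×2) = 3.2944
F: 1 + (0.34×2.58 + 0.5×1 + 0.16×3.2944) = 2.904304

2.90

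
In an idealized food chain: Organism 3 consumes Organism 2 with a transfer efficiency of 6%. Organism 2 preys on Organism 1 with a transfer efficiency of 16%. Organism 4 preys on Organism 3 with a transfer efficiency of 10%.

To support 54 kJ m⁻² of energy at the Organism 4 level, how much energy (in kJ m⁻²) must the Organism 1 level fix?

56250 kJ m⁻²

Cumulative transfer efficiency: 0.16 × 0.06 × 0.1 = 0.00096
Organism 1 energy = 54 / 0.00096 = 56250 kJ m⁻²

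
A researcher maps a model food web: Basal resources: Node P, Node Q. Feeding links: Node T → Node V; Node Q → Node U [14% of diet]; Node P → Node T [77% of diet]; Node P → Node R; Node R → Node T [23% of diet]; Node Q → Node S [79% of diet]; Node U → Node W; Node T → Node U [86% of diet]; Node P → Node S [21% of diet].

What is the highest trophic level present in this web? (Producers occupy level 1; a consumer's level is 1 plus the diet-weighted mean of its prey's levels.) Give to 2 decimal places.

4.06

Node R: 1 + 1 = 2
Node S: 1 + (0.21×1 + 0.79×1) = 2
Node T: 1 + (0.77×1 + 0.23×2) = 2.23
Node U: 1 + (0.14×1 + 0.86×2.23) = 3.0578
Node V: 1 + 2.23 = 3.23
Node W: 1 + 3.0578 = 4.0578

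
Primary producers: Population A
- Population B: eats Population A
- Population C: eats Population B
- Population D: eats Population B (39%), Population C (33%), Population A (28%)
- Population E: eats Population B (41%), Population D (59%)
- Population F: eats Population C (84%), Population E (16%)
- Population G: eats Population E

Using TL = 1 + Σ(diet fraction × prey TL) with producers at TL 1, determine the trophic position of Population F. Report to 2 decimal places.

4.10

Population B: 1 + 1 = 2
Population C: 1 + 2 = 3
Population D: 1 + (0.39×2 + 0.33×3 + 0.28×1) = 3.05
Population E: 1 + (0.41×2 + 0.59×3.05) = 3.6195
Population F: 1 + (0.84×3 + 0.16×3.6195) = 4.09912
Population G: 1 + 3.6195 = 4.6195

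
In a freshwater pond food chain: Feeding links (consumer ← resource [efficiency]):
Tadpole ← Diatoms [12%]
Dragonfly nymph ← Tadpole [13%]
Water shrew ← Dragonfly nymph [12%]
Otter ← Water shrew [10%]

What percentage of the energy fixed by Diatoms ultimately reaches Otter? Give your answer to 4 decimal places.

0.0187%

Product of link efficiencies: 0.12 × 0.13 × 0.12 × 0.1 = 0.0001872
As a percentage: 0.0001872 × 100 = 0.0187%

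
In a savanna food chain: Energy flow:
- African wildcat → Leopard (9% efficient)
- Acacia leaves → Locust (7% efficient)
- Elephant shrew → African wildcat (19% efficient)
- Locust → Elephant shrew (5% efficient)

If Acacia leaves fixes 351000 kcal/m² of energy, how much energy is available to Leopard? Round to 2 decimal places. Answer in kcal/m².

Locust: 351000 × 0.07 = 24570 kcal/m²
Elephant shrew: 24570 × 0.05 = 1228.5 kcal/m²
African wildcat: 1228.5 × 0.19 = 233.415 kcal/m²
Leopard: 233.415 × 0.09 = 21.00735 kcal/m²

21.01 kcal/m²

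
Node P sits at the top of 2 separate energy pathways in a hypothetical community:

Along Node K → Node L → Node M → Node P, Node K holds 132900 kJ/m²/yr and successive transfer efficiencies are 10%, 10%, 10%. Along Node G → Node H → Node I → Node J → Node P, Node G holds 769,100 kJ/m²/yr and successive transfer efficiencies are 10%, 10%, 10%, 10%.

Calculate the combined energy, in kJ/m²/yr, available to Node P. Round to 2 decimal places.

Via Node K: 132900 × 0.1 × 0.1 × 0.1 = 132.9 kJ/m²/yr
Via Node G: 769100 × 0.1 × 0.1 × 0.1 × 0.1 = 76.91 kJ/m²/yr
Total at Node P: 132.9 + 76.91 = 209.81 kJ/m²/yr

209.81 kJ/m²/yr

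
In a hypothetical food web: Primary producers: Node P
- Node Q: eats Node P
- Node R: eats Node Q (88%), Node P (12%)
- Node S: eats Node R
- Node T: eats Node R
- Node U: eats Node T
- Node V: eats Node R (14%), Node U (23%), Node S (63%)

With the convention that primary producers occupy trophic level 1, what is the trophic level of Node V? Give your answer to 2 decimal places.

Node Q: 1 + 1 = 2
Node R: 1 + (0.88×2 + 0.12×1) = 2.88
Node S: 1 + 2.88 = 3.88
Node T: 1 + 2.88 = 3.88
Node U: 1 + 3.88 = 4.88
Node V: 1 + (0.14×2.88 + 0.23×4.88 + 0.63×3.88) = 4.97

4.97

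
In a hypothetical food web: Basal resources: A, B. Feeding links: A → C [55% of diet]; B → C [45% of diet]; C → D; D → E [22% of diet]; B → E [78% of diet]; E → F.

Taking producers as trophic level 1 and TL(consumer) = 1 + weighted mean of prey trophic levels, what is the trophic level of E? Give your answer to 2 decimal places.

2.44

C: 1 + (0.55×1 + 0.45×1) = 2
D: 1 + 2 = 3
E: 1 + (0.22×3 + 0.78×1) = 2.44
F: 1 + 2.44 = 3.44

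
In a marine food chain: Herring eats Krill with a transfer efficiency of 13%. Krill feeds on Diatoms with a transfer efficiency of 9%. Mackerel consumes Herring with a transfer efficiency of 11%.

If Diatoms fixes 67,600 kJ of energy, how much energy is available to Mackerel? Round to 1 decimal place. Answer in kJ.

Krill: 67600 × 0.09 = 6084 kJ
Herring: 6084 × 0.13 = 790.92 kJ
Mackerel: 790.92 × 0.11 = 87.0012 kJ

87.0 kJ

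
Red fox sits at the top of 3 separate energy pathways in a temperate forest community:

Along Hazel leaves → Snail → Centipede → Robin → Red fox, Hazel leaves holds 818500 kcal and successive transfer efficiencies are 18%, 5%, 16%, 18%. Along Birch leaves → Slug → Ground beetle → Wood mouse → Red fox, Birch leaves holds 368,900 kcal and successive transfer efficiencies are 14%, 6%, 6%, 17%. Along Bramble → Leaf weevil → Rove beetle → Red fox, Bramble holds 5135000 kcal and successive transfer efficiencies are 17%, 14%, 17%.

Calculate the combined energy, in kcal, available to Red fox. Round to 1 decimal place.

Via Hazel leaves: 818500 × 0.18 × 0.05 × 0.16 × 0.18 = 212.1552 kcal
Via Birch leaves: 368900 × 0.14 × 0.06 × 0.06 × 0.17 = 31.607352 kcal
Via Bramble: 5135000 × 0.17 × 0.14 × 0.17 = 20776.21 kcal
Total at Red fox: 212.1552 + 31.607352 + 20776.21 = 21019.972552 kcal

21020.0 kcal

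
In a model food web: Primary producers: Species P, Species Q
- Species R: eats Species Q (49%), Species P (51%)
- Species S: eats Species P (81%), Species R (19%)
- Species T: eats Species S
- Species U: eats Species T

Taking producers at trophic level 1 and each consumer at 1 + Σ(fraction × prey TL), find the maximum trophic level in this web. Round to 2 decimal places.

4.19

Species R: 1 + (0.49×1 + 0.51×1) = 2
Species S: 1 + (0.81×1 + 0.19×2) = 2.19
Species T: 1 + 2.19 = 3.19
Species U: 1 + 3.19 = 4.19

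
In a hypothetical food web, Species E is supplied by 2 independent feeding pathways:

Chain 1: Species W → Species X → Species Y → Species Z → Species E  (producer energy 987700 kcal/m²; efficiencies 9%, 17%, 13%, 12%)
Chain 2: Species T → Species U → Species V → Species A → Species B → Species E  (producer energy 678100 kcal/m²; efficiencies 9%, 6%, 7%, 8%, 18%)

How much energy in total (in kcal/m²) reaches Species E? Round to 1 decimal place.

Chain 1: 987700 × 0.09 × 0.17 × 0.13 × 0.12 = 235.744236 kcal/m²
Chain 2: 678100 × 0.09 × 0.06 × 0.07 × 0.08 × 0.18 = 3.69103392 kcal/m²
Total at Species E: 235.744236 + 3.69103392 = 239.43526992 kcal/m²

239.4 kcal/m²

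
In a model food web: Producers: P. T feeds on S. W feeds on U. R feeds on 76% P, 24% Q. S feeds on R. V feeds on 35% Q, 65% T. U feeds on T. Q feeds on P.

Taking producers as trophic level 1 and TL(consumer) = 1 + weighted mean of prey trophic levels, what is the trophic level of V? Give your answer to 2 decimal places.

Q: 1 + 1 = 2
R: 1 + (0.76×1 + 0.24×2) = 2.24
S: 1 + 2.24 = 3.24
T: 1 + 3.24 = 4.24
U: 1 + 4.24 = 5.24
V: 1 + (0.35×2 + 0.65×4.24) = 4.456
W: 1 + 5.24 = 6.24

4.46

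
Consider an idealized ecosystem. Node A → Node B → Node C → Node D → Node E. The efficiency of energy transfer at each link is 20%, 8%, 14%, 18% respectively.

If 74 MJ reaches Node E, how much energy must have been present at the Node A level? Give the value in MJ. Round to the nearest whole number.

183532 MJ

Cumulative transfer efficiency: 0.2 × 0.08 × 0.14 × 0.18 = 0.0004032
Node A energy = 74 / 0.0004032 = 183532 MJ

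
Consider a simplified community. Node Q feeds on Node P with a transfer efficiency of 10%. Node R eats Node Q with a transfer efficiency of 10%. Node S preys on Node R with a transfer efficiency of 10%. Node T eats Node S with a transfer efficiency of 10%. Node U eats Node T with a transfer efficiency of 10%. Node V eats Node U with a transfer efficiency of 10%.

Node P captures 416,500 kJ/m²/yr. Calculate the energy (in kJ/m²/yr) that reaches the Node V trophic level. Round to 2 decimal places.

0.42 kJ/m²/yr

Node Q: 416500 × 0.1 = 41650 kJ/m²/yr
Node R: 41650 × 0.1 = 4165 kJ/m²/yr
Node S: 4165 × 0.1 = 416.5 kJ/m²/yr
Node T: 416.5 × 0.1 = 41.65 kJ/m²/yr
Node U: 41.65 × 0.1 = 4.165 kJ/m²/yr
Node V: 4.165 × 0.1 = 0.4165 kJ/m²/yr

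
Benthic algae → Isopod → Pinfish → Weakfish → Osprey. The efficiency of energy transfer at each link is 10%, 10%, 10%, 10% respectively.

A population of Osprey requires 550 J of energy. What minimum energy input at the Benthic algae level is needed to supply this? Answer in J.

5500000 J

Cumulative transfer efficiency: 0.1 × 0.1 × 0.1 × 0.1 = 0.0001
Benthic algae energy = 550 / 0.0001 = 5500000 J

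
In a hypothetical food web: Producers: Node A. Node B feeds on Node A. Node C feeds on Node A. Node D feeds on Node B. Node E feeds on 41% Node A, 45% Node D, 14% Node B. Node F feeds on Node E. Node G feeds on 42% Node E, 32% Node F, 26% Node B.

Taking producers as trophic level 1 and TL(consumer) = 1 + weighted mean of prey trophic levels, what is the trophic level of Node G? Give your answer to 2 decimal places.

4.09

Node B: 1 + 1 = 2
Node C: 1 + 1 = 2
Node D: 1 + 2 = 3
Node E: 1 + (0.41×1 + 0.45×3 + 0.14×2) = 3.04
Node F: 1 + 3.04 = 4.04
Node G: 1 + (0.42×3.04 + 0.32×4.04 + 0.26×2) = 4.0896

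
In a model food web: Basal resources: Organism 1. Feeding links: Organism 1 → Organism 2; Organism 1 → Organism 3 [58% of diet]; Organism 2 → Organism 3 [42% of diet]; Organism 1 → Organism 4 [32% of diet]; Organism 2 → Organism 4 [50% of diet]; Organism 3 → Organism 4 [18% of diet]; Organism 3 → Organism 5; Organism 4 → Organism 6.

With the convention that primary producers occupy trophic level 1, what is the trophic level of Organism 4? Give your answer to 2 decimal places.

Organism 2: 1 + 1 = 2
Organism 3: 1 + (0.58×1 + 0.42×2) = 2.42
Organism 4: 1 + (0.32×1 + 0.5×2 + 0.18×2.42) = 2.7556
Organism 5: 1 + 2.42 = 3.42
Organism 6: 1 + 2.7556 = 3.7556

2.76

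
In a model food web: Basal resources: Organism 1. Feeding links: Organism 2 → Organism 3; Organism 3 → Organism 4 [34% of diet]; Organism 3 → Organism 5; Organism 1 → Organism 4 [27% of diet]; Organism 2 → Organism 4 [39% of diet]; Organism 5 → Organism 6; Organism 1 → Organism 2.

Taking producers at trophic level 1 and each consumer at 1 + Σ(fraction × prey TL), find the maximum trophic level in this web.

5

Organism 2: 1 + 1 = 2
Organism 3: 1 + 2 = 3
Organism 4: 1 + (0.27×1 + 0.34×3 + 0.39×2) = 3.07
Organism 5: 1 + 3 = 4
Organism 6: 1 + 4 = 5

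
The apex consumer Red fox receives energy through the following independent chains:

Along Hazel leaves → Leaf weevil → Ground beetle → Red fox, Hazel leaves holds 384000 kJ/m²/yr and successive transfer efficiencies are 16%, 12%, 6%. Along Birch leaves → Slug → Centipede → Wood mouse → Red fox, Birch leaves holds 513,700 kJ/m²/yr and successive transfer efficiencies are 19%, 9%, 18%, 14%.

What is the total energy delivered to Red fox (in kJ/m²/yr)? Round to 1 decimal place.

663.7 kJ/m²/yr

Via Hazel leaves: 384000 × 0.16 × 0.12 × 0.06 = 442.368 kJ/m²/yr
Via Birch leaves: 513700 × 0.19 × 0.09 × 0.18 × 0.14 = 221.363604 kJ/m²/yr
Total at Red fox: 442.368 + 221.363604 = 663.731604 kJ/m²/yr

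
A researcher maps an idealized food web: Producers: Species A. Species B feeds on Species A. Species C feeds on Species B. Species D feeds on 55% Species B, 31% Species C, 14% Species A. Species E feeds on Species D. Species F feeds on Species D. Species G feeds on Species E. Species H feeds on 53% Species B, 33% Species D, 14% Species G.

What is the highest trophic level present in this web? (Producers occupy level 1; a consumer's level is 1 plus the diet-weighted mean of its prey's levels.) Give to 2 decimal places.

Species B: 1 + 1 = 2
Species C: 1 + 2 = 3
Species D: 1 + (0.55×2 + 0.31×3 + 0.14×1) = 3.17
Species E: 1 + 3.17 = 4.17
Species F: 1 + 3.17 = 4.17
Species G: 1 + 4.17 = 5.17
Species H: 1 + (0.53×2 + 0.33×3.17 + 0.14×5.17) = 3.8299

5.17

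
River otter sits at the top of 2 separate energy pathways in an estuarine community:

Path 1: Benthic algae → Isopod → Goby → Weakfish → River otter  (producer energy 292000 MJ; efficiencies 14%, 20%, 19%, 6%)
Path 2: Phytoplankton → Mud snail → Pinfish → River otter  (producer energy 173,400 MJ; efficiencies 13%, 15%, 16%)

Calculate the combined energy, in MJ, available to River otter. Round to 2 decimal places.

634.21 MJ

Path 1: 292000 × 0.14 × 0.2 × 0.19 × 0.06 = 93.2064 MJ
Path 2: 173400 × 0.13 × 0.15 × 0.16 = 541.008 MJ
Total at River otter: 93.2064 + 541.008 = 634.2144 MJ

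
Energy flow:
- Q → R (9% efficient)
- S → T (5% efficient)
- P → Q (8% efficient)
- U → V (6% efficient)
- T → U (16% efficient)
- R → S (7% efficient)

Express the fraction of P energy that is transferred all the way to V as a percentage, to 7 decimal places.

Product of link efficiencies: 0.08 × 0.09 × 0.07 × 0.05 × 0.16 × 0.06 = 0.00000024192
As a percentage: 0.00000024192 × 100 = 0.0000242%

0.0000242%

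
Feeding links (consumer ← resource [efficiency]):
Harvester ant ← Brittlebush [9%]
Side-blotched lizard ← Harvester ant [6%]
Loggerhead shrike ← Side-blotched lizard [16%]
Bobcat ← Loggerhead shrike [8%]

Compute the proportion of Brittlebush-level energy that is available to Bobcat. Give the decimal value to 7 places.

0.0000691

Product of link efficiencies: 0.09 × 0.06 × 0.16 × 0.08 = 0.00006912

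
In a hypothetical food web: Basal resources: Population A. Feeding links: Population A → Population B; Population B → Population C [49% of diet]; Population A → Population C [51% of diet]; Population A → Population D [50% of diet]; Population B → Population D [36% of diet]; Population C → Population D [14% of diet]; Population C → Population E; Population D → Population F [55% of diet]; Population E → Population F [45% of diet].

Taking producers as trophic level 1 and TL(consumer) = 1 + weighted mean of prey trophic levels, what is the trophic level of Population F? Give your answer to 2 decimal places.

3.98

Population B: 1 + 1 = 2
Population C: 1 + (0.49×2 + 0.51×1) = 2.49
Population D: 1 + (0.5×1 + 0.36×2 + 0.14×2.49) = 2.5686
Population E: 1 + 2.49 = 3.49
Population F: 1 + (0.55×2.5686 + 0.45×3.49) = 3.98323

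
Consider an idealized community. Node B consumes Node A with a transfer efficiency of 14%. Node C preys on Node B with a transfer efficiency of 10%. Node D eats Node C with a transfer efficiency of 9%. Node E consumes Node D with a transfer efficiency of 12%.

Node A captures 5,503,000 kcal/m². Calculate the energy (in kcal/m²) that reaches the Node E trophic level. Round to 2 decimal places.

Node B: 5503000 × 0.14 = 770420 kcal/m²
Node C: 770420 × 0.1 = 77042 kcal/m²
Node D: 77042 × 0.09 = 6933.78 kcal/m²
Node E: 6933.78 × 0.12 = 832.0536 kcal/m²

832.05 kcal/m²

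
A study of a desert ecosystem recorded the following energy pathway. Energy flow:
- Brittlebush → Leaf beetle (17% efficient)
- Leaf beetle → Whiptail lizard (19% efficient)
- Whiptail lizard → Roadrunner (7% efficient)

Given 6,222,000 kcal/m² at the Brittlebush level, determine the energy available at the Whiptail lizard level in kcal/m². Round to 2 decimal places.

200970.60 kcal/m²

Leaf beetle: 6222000 × 0.17 = 1057740 kcal/m²
Whiptail lizard: 1057740 × 0.19 = 200970.6 kcal/m²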